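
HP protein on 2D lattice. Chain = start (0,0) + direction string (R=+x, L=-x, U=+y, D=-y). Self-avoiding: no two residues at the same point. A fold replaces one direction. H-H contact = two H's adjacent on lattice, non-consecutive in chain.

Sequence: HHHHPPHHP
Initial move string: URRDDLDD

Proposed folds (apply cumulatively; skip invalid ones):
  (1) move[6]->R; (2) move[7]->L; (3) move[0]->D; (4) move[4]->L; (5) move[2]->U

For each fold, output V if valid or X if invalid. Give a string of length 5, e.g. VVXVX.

Initial: URRDDLDD -> [(0, 0), (0, 1), (1, 1), (2, 1), (2, 0), (2, -1), (1, -1), (1, -2), (1, -3)]
Fold 1: move[6]->R => URRDDLRD INVALID (collision), skipped
Fold 2: move[7]->L => URRDDLDL VALID
Fold 3: move[0]->D => DRRDDLDL VALID
Fold 4: move[4]->L => DRRDLLDL VALID
Fold 5: move[2]->U => DRUDLLDL INVALID (collision), skipped

Answer: XVVVX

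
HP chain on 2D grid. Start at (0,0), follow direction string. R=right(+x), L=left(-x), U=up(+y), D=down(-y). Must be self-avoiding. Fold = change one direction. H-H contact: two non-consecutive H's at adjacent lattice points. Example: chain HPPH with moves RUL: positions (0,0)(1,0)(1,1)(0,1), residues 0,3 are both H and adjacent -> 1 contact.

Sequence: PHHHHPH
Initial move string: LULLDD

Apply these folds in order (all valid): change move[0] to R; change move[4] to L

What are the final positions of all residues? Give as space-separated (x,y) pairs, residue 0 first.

Answer: (0,0) (1,0) (1,1) (0,1) (-1,1) (-2,1) (-2,0)

Derivation:
Initial moves: LULLDD
Fold: move[0]->R => RULLDD (positions: [(0, 0), (1, 0), (1, 1), (0, 1), (-1, 1), (-1, 0), (-1, -1)])
Fold: move[4]->L => RULLLD (positions: [(0, 0), (1, 0), (1, 1), (0, 1), (-1, 1), (-2, 1), (-2, 0)])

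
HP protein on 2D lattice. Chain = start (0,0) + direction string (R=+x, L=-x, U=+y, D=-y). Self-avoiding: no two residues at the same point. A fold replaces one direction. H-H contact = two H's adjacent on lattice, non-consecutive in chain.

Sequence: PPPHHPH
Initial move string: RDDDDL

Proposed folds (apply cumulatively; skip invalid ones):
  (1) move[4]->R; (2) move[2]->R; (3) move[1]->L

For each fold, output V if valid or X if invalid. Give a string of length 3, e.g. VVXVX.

Answer: XVX

Derivation:
Initial: RDDDDL -> [(0, 0), (1, 0), (1, -1), (1, -2), (1, -3), (1, -4), (0, -4)]
Fold 1: move[4]->R => RDDDRL INVALID (collision), skipped
Fold 2: move[2]->R => RDRDDL VALID
Fold 3: move[1]->L => RLRDDL INVALID (collision), skipped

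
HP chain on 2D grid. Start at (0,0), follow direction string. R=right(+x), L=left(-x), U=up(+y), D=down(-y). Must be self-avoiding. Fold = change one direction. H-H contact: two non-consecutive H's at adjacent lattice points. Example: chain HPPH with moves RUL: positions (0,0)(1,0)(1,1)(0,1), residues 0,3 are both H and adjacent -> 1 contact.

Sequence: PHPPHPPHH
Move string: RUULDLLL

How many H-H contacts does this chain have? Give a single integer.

Answer: 0

Derivation:
Positions: [(0, 0), (1, 0), (1, 1), (1, 2), (0, 2), (0, 1), (-1, 1), (-2, 1), (-3, 1)]
No H-H contacts found.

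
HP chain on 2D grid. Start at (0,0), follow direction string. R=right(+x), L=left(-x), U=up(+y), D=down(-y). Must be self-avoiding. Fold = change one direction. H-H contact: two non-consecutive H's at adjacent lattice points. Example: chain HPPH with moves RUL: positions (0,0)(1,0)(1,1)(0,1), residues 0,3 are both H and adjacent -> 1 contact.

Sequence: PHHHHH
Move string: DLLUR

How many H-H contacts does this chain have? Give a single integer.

Answer: 1

Derivation:
Positions: [(0, 0), (0, -1), (-1, -1), (-2, -1), (-2, 0), (-1, 0)]
H-H contact: residue 2 @(-1,-1) - residue 5 @(-1, 0)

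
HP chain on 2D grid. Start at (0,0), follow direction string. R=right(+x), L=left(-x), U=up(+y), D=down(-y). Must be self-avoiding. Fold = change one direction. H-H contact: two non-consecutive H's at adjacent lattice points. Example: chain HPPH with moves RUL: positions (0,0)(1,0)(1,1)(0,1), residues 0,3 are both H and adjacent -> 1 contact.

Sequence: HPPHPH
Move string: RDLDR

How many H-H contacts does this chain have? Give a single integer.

Positions: [(0, 0), (1, 0), (1, -1), (0, -1), (0, -2), (1, -2)]
H-H contact: residue 0 @(0,0) - residue 3 @(0, -1)

Answer: 1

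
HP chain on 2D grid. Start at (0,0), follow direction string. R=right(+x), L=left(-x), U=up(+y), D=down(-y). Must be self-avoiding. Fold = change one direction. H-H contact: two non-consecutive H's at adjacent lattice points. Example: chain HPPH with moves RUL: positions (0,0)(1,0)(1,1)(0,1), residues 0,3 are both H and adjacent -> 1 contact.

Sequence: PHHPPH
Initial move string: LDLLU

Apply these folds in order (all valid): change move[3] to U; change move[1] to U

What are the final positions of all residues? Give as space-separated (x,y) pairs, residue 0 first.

Answer: (0,0) (-1,0) (-1,1) (-2,1) (-2,2) (-2,3)

Derivation:
Initial moves: LDLLU
Fold: move[3]->U => LDLUU (positions: [(0, 0), (-1, 0), (-1, -1), (-2, -1), (-2, 0), (-2, 1)])
Fold: move[1]->U => LULUU (positions: [(0, 0), (-1, 0), (-1, 1), (-2, 1), (-2, 2), (-2, 3)])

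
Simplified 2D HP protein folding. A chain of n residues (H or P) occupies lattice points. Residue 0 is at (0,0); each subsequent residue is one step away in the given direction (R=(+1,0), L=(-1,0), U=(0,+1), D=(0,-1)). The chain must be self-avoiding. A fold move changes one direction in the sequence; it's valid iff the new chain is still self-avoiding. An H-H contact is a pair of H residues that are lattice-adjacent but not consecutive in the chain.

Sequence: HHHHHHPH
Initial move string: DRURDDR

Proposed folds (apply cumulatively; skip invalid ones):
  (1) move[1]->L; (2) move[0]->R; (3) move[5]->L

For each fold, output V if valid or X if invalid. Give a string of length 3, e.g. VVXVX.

Answer: XVX

Derivation:
Initial: DRURDDR -> [(0, 0), (0, -1), (1, -1), (1, 0), (2, 0), (2, -1), (2, -2), (3, -2)]
Fold 1: move[1]->L => DLURDDR INVALID (collision), skipped
Fold 2: move[0]->R => RRURDDR VALID
Fold 3: move[5]->L => RRURDLR INVALID (collision), skipped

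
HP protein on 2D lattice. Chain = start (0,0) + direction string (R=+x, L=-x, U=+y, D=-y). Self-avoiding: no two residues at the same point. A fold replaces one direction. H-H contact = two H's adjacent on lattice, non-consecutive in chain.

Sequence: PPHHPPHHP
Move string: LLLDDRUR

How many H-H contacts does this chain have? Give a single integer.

Positions: [(0, 0), (-1, 0), (-2, 0), (-3, 0), (-3, -1), (-3, -2), (-2, -2), (-2, -1), (-1, -1)]
H-H contact: residue 2 @(-2,0) - residue 7 @(-2, -1)

Answer: 1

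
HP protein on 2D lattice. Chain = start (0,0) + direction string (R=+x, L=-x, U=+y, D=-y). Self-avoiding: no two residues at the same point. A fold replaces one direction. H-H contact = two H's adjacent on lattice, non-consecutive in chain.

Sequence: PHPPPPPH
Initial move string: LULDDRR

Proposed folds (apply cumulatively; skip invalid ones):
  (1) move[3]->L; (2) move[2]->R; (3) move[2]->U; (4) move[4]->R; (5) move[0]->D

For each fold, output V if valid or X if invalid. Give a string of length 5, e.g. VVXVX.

Answer: XXXXX

Derivation:
Initial: LULDDRR -> [(0, 0), (-1, 0), (-1, 1), (-2, 1), (-2, 0), (-2, -1), (-1, -1), (0, -1)]
Fold 1: move[3]->L => LULLDRR INVALID (collision), skipped
Fold 2: move[2]->R => LURDDRR INVALID (collision), skipped
Fold 3: move[2]->U => LUUDDRR INVALID (collision), skipped
Fold 4: move[4]->R => LULDRRR INVALID (collision), skipped
Fold 5: move[0]->D => DULDDRR INVALID (collision), skipped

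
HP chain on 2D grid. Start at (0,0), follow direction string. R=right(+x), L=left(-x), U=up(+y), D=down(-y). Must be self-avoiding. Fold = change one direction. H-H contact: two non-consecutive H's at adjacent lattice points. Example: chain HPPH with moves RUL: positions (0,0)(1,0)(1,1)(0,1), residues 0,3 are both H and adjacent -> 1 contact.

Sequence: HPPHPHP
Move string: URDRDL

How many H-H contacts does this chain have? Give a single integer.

Answer: 1

Derivation:
Positions: [(0, 0), (0, 1), (1, 1), (1, 0), (2, 0), (2, -1), (1, -1)]
H-H contact: residue 0 @(0,0) - residue 3 @(1, 0)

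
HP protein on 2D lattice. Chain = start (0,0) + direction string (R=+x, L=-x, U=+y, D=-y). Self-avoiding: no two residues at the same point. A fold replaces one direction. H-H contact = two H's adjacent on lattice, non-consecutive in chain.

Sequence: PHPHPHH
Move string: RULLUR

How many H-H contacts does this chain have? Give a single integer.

Positions: [(0, 0), (1, 0), (1, 1), (0, 1), (-1, 1), (-1, 2), (0, 2)]
H-H contact: residue 3 @(0,1) - residue 6 @(0, 2)

Answer: 1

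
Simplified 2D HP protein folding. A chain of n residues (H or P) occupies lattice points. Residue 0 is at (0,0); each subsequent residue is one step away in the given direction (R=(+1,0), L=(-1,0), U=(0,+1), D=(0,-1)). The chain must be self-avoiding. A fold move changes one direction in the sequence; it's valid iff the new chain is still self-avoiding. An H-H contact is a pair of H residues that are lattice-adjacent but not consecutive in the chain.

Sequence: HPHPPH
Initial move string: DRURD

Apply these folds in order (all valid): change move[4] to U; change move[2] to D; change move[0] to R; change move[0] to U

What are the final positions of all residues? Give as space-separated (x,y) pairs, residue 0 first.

Initial moves: DRURD
Fold: move[4]->U => DRURU (positions: [(0, 0), (0, -1), (1, -1), (1, 0), (2, 0), (2, 1)])
Fold: move[2]->D => DRDRU (positions: [(0, 0), (0, -1), (1, -1), (1, -2), (2, -2), (2, -1)])
Fold: move[0]->R => RRDRU (positions: [(0, 0), (1, 0), (2, 0), (2, -1), (3, -1), (3, 0)])
Fold: move[0]->U => URDRU (positions: [(0, 0), (0, 1), (1, 1), (1, 0), (2, 0), (2, 1)])

Answer: (0,0) (0,1) (1,1) (1,0) (2,0) (2,1)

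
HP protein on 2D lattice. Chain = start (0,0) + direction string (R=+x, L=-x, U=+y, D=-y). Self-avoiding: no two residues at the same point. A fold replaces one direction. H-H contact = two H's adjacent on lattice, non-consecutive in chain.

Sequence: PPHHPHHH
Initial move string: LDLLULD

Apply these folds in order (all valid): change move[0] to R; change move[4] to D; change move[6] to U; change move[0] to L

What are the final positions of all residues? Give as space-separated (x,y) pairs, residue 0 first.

Initial moves: LDLLULD
Fold: move[0]->R => RDLLULD (positions: [(0, 0), (1, 0), (1, -1), (0, -1), (-1, -1), (-1, 0), (-2, 0), (-2, -1)])
Fold: move[4]->D => RDLLDLD (positions: [(0, 0), (1, 0), (1, -1), (0, -1), (-1, -1), (-1, -2), (-2, -2), (-2, -3)])
Fold: move[6]->U => RDLLDLU (positions: [(0, 0), (1, 0), (1, -1), (0, -1), (-1, -1), (-1, -2), (-2, -2), (-2, -1)])
Fold: move[0]->L => LDLLDLU (positions: [(0, 0), (-1, 0), (-1, -1), (-2, -1), (-3, -1), (-3, -2), (-4, -2), (-4, -1)])

Answer: (0,0) (-1,0) (-1,-1) (-2,-1) (-3,-1) (-3,-2) (-4,-2) (-4,-1)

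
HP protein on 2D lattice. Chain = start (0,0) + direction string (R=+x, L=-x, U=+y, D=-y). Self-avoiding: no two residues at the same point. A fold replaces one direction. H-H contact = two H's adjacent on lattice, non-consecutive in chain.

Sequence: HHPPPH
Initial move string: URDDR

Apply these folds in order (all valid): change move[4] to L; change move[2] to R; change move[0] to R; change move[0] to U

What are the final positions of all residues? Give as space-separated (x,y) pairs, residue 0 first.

Answer: (0,0) (0,1) (1,1) (2,1) (2,0) (1,0)

Derivation:
Initial moves: URDDR
Fold: move[4]->L => URDDL (positions: [(0, 0), (0, 1), (1, 1), (1, 0), (1, -1), (0, -1)])
Fold: move[2]->R => URRDL (positions: [(0, 0), (0, 1), (1, 1), (2, 1), (2, 0), (1, 0)])
Fold: move[0]->R => RRRDL (positions: [(0, 0), (1, 0), (2, 0), (3, 0), (3, -1), (2, -1)])
Fold: move[0]->U => URRDL (positions: [(0, 0), (0, 1), (1, 1), (2, 1), (2, 0), (1, 0)])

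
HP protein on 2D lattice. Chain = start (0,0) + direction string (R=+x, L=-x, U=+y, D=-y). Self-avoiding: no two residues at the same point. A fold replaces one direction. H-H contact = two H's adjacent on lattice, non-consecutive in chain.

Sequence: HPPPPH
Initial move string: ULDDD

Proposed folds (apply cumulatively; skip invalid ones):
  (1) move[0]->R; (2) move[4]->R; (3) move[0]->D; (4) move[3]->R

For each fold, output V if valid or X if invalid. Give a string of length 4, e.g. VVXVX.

Answer: XVVV

Derivation:
Initial: ULDDD -> [(0, 0), (0, 1), (-1, 1), (-1, 0), (-1, -1), (-1, -2)]
Fold 1: move[0]->R => RLDDD INVALID (collision), skipped
Fold 2: move[4]->R => ULDDR VALID
Fold 3: move[0]->D => DLDDR VALID
Fold 4: move[3]->R => DLDRR VALID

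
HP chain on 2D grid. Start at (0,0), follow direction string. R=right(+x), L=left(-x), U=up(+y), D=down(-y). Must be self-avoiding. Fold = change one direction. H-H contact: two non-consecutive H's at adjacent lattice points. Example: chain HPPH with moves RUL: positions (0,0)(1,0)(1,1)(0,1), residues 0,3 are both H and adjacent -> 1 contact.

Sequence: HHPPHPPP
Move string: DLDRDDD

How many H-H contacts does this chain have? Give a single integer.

Answer: 1

Derivation:
Positions: [(0, 0), (0, -1), (-1, -1), (-1, -2), (0, -2), (0, -3), (0, -4), (0, -5)]
H-H contact: residue 1 @(0,-1) - residue 4 @(0, -2)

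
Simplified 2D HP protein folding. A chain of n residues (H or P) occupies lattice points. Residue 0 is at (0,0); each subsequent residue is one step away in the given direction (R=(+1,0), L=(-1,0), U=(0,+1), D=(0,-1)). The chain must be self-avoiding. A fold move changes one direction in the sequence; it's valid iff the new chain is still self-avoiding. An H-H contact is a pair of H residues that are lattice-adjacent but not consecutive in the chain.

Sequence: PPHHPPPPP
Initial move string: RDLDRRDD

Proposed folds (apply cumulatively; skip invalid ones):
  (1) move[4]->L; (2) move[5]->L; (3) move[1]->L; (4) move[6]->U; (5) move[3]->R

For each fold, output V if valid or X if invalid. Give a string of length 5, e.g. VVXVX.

Initial: RDLDRRDD -> [(0, 0), (1, 0), (1, -1), (0, -1), (0, -2), (1, -2), (2, -2), (2, -3), (2, -4)]
Fold 1: move[4]->L => RDLDLRDD INVALID (collision), skipped
Fold 2: move[5]->L => RDLDRLDD INVALID (collision), skipped
Fold 3: move[1]->L => RLLDRRDD INVALID (collision), skipped
Fold 4: move[6]->U => RDLDRRUD INVALID (collision), skipped
Fold 5: move[3]->R => RDLRRRDD INVALID (collision), skipped

Answer: XXXXX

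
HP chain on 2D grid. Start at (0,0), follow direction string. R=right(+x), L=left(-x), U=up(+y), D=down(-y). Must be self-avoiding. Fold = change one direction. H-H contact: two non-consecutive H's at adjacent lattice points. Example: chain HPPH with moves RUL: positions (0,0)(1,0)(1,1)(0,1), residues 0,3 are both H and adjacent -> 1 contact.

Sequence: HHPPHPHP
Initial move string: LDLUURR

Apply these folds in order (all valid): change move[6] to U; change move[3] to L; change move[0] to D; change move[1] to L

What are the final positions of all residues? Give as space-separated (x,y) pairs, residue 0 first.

Initial moves: LDLUURR
Fold: move[6]->U => LDLUURU (positions: [(0, 0), (-1, 0), (-1, -1), (-2, -1), (-2, 0), (-2, 1), (-1, 1), (-1, 2)])
Fold: move[3]->L => LDLLURU (positions: [(0, 0), (-1, 0), (-1, -1), (-2, -1), (-3, -1), (-3, 0), (-2, 0), (-2, 1)])
Fold: move[0]->D => DDLLURU (positions: [(0, 0), (0, -1), (0, -2), (-1, -2), (-2, -2), (-2, -1), (-1, -1), (-1, 0)])
Fold: move[1]->L => DLLLURU (positions: [(0, 0), (0, -1), (-1, -1), (-2, -1), (-3, -1), (-3, 0), (-2, 0), (-2, 1)])

Answer: (0,0) (0,-1) (-1,-1) (-2,-1) (-3,-1) (-3,0) (-2,0) (-2,1)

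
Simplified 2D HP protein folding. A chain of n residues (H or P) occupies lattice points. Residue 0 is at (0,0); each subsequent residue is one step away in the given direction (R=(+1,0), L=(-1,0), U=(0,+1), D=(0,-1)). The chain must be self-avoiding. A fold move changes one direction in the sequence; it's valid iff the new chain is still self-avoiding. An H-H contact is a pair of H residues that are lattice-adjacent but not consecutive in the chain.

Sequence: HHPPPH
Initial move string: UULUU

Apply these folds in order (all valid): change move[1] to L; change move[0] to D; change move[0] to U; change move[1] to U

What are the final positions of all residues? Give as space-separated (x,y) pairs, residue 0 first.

Answer: (0,0) (0,1) (0,2) (-1,2) (-1,3) (-1,4)

Derivation:
Initial moves: UULUU
Fold: move[1]->L => ULLUU (positions: [(0, 0), (0, 1), (-1, 1), (-2, 1), (-2, 2), (-2, 3)])
Fold: move[0]->D => DLLUU (positions: [(0, 0), (0, -1), (-1, -1), (-2, -1), (-2, 0), (-2, 1)])
Fold: move[0]->U => ULLUU (positions: [(0, 0), (0, 1), (-1, 1), (-2, 1), (-2, 2), (-2, 3)])
Fold: move[1]->U => UULUU (positions: [(0, 0), (0, 1), (0, 2), (-1, 2), (-1, 3), (-1, 4)])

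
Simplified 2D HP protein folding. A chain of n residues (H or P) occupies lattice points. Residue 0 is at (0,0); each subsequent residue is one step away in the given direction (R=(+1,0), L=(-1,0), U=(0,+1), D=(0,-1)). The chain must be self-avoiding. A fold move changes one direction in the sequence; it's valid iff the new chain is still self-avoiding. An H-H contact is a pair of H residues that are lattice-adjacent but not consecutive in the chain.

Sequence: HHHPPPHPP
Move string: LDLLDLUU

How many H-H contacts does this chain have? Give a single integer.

Answer: 0

Derivation:
Positions: [(0, 0), (-1, 0), (-1, -1), (-2, -1), (-3, -1), (-3, -2), (-4, -2), (-4, -1), (-4, 0)]
No H-H contacts found.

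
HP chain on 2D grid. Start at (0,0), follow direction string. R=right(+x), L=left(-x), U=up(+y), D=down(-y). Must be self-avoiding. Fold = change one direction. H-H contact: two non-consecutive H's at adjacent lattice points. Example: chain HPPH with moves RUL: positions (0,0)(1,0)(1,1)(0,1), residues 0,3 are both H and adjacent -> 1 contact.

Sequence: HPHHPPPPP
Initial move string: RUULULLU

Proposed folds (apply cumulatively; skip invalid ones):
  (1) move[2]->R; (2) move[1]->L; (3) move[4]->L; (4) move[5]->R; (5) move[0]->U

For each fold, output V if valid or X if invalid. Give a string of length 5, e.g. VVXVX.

Initial: RUULULLU -> [(0, 0), (1, 0), (1, 1), (1, 2), (0, 2), (0, 3), (-1, 3), (-2, 3), (-2, 4)]
Fold 1: move[2]->R => RURLULLU INVALID (collision), skipped
Fold 2: move[1]->L => RLULULLU INVALID (collision), skipped
Fold 3: move[4]->L => RUULLLLU VALID
Fold 4: move[5]->R => RUULLRLU INVALID (collision), skipped
Fold 5: move[0]->U => UUULLLLU VALID

Answer: XXVXV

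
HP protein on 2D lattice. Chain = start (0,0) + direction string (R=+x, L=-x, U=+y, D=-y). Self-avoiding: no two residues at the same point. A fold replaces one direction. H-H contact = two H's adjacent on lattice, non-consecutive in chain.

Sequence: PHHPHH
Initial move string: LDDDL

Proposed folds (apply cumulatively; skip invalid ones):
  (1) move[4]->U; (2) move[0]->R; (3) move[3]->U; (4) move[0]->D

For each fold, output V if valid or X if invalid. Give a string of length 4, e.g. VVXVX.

Answer: XVXV

Derivation:
Initial: LDDDL -> [(0, 0), (-1, 0), (-1, -1), (-1, -2), (-1, -3), (-2, -3)]
Fold 1: move[4]->U => LDDDU INVALID (collision), skipped
Fold 2: move[0]->R => RDDDL VALID
Fold 3: move[3]->U => RDDUL INVALID (collision), skipped
Fold 4: move[0]->D => DDDDL VALID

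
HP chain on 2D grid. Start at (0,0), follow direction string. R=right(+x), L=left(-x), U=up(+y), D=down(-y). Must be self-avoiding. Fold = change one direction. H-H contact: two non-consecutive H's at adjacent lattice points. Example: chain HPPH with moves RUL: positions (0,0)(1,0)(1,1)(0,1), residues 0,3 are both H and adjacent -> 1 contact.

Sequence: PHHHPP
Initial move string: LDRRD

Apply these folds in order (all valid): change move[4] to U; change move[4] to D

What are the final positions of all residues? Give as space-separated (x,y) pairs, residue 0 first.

Answer: (0,0) (-1,0) (-1,-1) (0,-1) (1,-1) (1,-2)

Derivation:
Initial moves: LDRRD
Fold: move[4]->U => LDRRU (positions: [(0, 0), (-1, 0), (-1, -1), (0, -1), (1, -1), (1, 0)])
Fold: move[4]->D => LDRRD (positions: [(0, 0), (-1, 0), (-1, -1), (0, -1), (1, -1), (1, -2)])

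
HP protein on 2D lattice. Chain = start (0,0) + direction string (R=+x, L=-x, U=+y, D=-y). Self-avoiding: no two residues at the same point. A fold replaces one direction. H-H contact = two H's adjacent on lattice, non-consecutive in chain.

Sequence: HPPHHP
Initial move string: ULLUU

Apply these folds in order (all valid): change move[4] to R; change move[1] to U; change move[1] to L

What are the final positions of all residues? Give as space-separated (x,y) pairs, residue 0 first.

Answer: (0,0) (0,1) (-1,1) (-2,1) (-2,2) (-1,2)

Derivation:
Initial moves: ULLUU
Fold: move[4]->R => ULLUR (positions: [(0, 0), (0, 1), (-1, 1), (-2, 1), (-2, 2), (-1, 2)])
Fold: move[1]->U => UULUR (positions: [(0, 0), (0, 1), (0, 2), (-1, 2), (-1, 3), (0, 3)])
Fold: move[1]->L => ULLUR (positions: [(0, 0), (0, 1), (-1, 1), (-2, 1), (-2, 2), (-1, 2)])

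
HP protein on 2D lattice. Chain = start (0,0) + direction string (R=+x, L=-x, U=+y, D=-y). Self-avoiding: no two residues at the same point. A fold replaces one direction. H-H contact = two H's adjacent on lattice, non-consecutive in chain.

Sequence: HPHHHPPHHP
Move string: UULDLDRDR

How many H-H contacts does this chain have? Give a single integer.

Positions: [(0, 0), (0, 1), (0, 2), (-1, 2), (-1, 1), (-2, 1), (-2, 0), (-1, 0), (-1, -1), (0, -1)]
H-H contact: residue 0 @(0,0) - residue 7 @(-1, 0)
H-H contact: residue 4 @(-1,1) - residue 7 @(-1, 0)

Answer: 2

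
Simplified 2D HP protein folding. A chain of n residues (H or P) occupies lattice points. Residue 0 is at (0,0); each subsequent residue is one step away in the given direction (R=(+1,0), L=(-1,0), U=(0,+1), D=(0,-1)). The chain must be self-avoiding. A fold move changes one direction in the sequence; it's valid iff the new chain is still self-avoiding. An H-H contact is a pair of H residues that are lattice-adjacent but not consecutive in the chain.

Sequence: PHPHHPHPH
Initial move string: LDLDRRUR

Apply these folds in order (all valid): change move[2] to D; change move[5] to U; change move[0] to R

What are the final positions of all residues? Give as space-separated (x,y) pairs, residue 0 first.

Answer: (0,0) (1,0) (1,-1) (1,-2) (1,-3) (2,-3) (2,-2) (2,-1) (3,-1)

Derivation:
Initial moves: LDLDRRUR
Fold: move[2]->D => LDDDRRUR (positions: [(0, 0), (-1, 0), (-1, -1), (-1, -2), (-1, -3), (0, -3), (1, -3), (1, -2), (2, -2)])
Fold: move[5]->U => LDDDRUUR (positions: [(0, 0), (-1, 0), (-1, -1), (-1, -2), (-1, -3), (0, -3), (0, -2), (0, -1), (1, -1)])
Fold: move[0]->R => RDDDRUUR (positions: [(0, 0), (1, 0), (1, -1), (1, -2), (1, -3), (2, -3), (2, -2), (2, -1), (3, -1)])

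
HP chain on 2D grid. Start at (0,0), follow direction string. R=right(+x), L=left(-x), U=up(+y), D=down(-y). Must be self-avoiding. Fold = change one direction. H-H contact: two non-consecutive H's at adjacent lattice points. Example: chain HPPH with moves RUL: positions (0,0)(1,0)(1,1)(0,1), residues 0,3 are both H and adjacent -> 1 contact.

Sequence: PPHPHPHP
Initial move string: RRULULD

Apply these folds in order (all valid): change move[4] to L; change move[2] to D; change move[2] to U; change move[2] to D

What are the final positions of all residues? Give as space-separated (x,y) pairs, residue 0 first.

Answer: (0,0) (1,0) (2,0) (2,-1) (1,-1) (0,-1) (-1,-1) (-1,-2)

Derivation:
Initial moves: RRULULD
Fold: move[4]->L => RRULLLD (positions: [(0, 0), (1, 0), (2, 0), (2, 1), (1, 1), (0, 1), (-1, 1), (-1, 0)])
Fold: move[2]->D => RRDLLLD (positions: [(0, 0), (1, 0), (2, 0), (2, -1), (1, -1), (0, -1), (-1, -1), (-1, -2)])
Fold: move[2]->U => RRULLLD (positions: [(0, 0), (1, 0), (2, 0), (2, 1), (1, 1), (0, 1), (-1, 1), (-1, 0)])
Fold: move[2]->D => RRDLLLD (positions: [(0, 0), (1, 0), (2, 0), (2, -1), (1, -1), (0, -1), (-1, -1), (-1, -2)])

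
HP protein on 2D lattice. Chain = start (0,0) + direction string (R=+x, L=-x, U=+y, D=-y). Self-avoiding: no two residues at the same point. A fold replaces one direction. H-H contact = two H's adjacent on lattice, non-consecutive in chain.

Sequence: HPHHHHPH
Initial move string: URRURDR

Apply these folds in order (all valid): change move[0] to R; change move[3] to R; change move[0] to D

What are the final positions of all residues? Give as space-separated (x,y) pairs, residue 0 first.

Initial moves: URRURDR
Fold: move[0]->R => RRRURDR (positions: [(0, 0), (1, 0), (2, 0), (3, 0), (3, 1), (4, 1), (4, 0), (5, 0)])
Fold: move[3]->R => RRRRRDR (positions: [(0, 0), (1, 0), (2, 0), (3, 0), (4, 0), (5, 0), (5, -1), (6, -1)])
Fold: move[0]->D => DRRRRDR (positions: [(0, 0), (0, -1), (1, -1), (2, -1), (3, -1), (4, -1), (4, -2), (5, -2)])

Answer: (0,0) (0,-1) (1,-1) (2,-1) (3,-1) (4,-1) (4,-2) (5,-2)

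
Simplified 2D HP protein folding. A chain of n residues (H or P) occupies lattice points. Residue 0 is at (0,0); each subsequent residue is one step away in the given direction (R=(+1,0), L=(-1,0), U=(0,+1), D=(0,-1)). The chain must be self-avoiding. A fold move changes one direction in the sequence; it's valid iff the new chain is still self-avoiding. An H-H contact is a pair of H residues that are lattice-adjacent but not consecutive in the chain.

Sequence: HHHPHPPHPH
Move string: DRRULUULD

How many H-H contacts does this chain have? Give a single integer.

Answer: 1

Derivation:
Positions: [(0, 0), (0, -1), (1, -1), (2, -1), (2, 0), (1, 0), (1, 1), (1, 2), (0, 2), (0, 1)]
H-H contact: residue 0 @(0,0) - residue 9 @(0, 1)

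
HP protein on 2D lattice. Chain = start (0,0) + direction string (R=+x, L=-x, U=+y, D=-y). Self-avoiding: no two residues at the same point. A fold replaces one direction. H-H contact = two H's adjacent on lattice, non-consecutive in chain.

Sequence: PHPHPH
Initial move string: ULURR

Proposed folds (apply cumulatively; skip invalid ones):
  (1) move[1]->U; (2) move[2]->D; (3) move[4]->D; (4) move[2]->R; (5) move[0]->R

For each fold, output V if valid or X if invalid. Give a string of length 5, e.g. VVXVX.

Answer: VXVVV

Derivation:
Initial: ULURR -> [(0, 0), (0, 1), (-1, 1), (-1, 2), (0, 2), (1, 2)]
Fold 1: move[1]->U => UUURR VALID
Fold 2: move[2]->D => UUDRR INVALID (collision), skipped
Fold 3: move[4]->D => UUURD VALID
Fold 4: move[2]->R => UURRD VALID
Fold 5: move[0]->R => RURRD VALID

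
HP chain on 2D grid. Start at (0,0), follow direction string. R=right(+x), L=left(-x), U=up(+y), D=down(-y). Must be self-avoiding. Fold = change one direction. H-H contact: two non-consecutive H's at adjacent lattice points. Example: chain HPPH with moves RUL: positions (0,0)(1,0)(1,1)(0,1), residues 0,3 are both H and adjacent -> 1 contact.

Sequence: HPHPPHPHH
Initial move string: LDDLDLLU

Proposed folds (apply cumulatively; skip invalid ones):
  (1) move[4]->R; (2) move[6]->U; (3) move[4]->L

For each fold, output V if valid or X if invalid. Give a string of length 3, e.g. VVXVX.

Answer: XVV

Derivation:
Initial: LDDLDLLU -> [(0, 0), (-1, 0), (-1, -1), (-1, -2), (-2, -2), (-2, -3), (-3, -3), (-4, -3), (-4, -2)]
Fold 1: move[4]->R => LDDLRLLU INVALID (collision), skipped
Fold 2: move[6]->U => LDDLDLUU VALID
Fold 3: move[4]->L => LDDLLLUU VALID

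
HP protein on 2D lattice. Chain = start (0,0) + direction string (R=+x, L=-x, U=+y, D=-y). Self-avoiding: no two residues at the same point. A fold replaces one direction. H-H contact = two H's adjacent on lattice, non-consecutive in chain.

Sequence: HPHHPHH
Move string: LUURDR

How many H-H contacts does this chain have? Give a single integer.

Positions: [(0, 0), (-1, 0), (-1, 1), (-1, 2), (0, 2), (0, 1), (1, 1)]
H-H contact: residue 0 @(0,0) - residue 5 @(0, 1)
H-H contact: residue 2 @(-1,1) - residue 5 @(0, 1)

Answer: 2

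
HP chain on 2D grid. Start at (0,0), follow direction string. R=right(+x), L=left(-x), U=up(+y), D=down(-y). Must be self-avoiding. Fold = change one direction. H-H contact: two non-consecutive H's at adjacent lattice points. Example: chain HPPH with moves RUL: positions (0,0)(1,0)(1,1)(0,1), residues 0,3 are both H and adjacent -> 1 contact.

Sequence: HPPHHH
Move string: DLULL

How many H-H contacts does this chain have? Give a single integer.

Positions: [(0, 0), (0, -1), (-1, -1), (-1, 0), (-2, 0), (-3, 0)]
H-H contact: residue 0 @(0,0) - residue 3 @(-1, 0)

Answer: 1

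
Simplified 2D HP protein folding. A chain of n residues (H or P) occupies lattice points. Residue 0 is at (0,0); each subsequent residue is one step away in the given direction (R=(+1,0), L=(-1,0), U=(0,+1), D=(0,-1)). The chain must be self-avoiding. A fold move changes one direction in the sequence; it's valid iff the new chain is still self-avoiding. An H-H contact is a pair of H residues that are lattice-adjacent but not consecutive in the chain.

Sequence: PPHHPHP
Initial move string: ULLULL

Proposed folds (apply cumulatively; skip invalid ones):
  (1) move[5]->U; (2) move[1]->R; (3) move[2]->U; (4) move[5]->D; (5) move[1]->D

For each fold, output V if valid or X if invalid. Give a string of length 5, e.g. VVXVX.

Initial: ULLULL -> [(0, 0), (0, 1), (-1, 1), (-2, 1), (-2, 2), (-3, 2), (-4, 2)]
Fold 1: move[5]->U => ULLULU VALID
Fold 2: move[1]->R => URLULU INVALID (collision), skipped
Fold 3: move[2]->U => ULUULU VALID
Fold 4: move[5]->D => ULUULD VALID
Fold 5: move[1]->D => UDUULD INVALID (collision), skipped

Answer: VXVVX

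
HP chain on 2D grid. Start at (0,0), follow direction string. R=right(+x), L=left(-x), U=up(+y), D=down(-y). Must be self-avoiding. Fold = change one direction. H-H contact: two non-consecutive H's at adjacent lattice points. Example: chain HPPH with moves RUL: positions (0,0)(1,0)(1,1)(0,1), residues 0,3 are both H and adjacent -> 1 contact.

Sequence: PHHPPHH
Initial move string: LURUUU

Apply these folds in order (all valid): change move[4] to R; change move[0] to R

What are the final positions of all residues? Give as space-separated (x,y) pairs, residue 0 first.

Answer: (0,0) (1,0) (1,1) (2,1) (2,2) (3,2) (3,3)

Derivation:
Initial moves: LURUUU
Fold: move[4]->R => LURURU (positions: [(0, 0), (-1, 0), (-1, 1), (0, 1), (0, 2), (1, 2), (1, 3)])
Fold: move[0]->R => RURURU (positions: [(0, 0), (1, 0), (1, 1), (2, 1), (2, 2), (3, 2), (3, 3)])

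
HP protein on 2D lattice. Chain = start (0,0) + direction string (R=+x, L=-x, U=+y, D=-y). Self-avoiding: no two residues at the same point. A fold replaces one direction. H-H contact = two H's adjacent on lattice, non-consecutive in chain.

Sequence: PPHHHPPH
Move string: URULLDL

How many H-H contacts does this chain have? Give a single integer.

Positions: [(0, 0), (0, 1), (1, 1), (1, 2), (0, 2), (-1, 2), (-1, 1), (-2, 1)]
No H-H contacts found.

Answer: 0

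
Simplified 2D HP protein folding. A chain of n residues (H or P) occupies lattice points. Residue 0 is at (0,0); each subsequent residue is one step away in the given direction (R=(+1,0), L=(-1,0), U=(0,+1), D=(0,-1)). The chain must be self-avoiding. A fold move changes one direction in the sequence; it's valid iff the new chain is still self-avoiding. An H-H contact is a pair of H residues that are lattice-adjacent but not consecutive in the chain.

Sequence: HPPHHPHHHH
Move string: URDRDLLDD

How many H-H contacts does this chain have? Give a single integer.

Answer: 3

Derivation:
Positions: [(0, 0), (0, 1), (1, 1), (1, 0), (2, 0), (2, -1), (1, -1), (0, -1), (0, -2), (0, -3)]
H-H contact: residue 0 @(0,0) - residue 3 @(1, 0)
H-H contact: residue 0 @(0,0) - residue 7 @(0, -1)
H-H contact: residue 3 @(1,0) - residue 6 @(1, -1)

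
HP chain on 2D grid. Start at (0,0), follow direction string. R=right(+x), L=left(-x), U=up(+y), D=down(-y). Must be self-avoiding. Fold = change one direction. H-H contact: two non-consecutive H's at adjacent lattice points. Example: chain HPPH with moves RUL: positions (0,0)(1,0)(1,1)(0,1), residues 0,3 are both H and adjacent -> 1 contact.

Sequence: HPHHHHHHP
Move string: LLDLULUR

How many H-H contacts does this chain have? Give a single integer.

Positions: [(0, 0), (-1, 0), (-2, 0), (-2, -1), (-3, -1), (-3, 0), (-4, 0), (-4, 1), (-3, 1)]
H-H contact: residue 2 @(-2,0) - residue 5 @(-3, 0)

Answer: 1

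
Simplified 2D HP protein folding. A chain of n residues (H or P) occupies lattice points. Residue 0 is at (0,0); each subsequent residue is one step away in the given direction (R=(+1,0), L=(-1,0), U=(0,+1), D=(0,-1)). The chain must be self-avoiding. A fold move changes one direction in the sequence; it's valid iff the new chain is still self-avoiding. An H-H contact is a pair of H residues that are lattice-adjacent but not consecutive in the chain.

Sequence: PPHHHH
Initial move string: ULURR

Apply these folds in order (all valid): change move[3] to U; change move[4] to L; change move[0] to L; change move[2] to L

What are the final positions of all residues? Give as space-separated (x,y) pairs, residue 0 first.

Initial moves: ULURR
Fold: move[3]->U => ULUUR (positions: [(0, 0), (0, 1), (-1, 1), (-1, 2), (-1, 3), (0, 3)])
Fold: move[4]->L => ULUUL (positions: [(0, 0), (0, 1), (-1, 1), (-1, 2), (-1, 3), (-2, 3)])
Fold: move[0]->L => LLUUL (positions: [(0, 0), (-1, 0), (-2, 0), (-2, 1), (-2, 2), (-3, 2)])
Fold: move[2]->L => LLLUL (positions: [(0, 0), (-1, 0), (-2, 0), (-3, 0), (-3, 1), (-4, 1)])

Answer: (0,0) (-1,0) (-2,0) (-3,0) (-3,1) (-4,1)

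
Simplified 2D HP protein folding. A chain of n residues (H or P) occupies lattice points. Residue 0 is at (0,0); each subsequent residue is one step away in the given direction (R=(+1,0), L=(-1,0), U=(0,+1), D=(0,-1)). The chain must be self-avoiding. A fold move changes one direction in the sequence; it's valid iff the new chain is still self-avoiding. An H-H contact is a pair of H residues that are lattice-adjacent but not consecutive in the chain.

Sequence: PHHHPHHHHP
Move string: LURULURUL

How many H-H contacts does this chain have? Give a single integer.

Answer: 1

Derivation:
Positions: [(0, 0), (-1, 0), (-1, 1), (0, 1), (0, 2), (-1, 2), (-1, 3), (0, 3), (0, 4), (-1, 4)]
H-H contact: residue 2 @(-1,1) - residue 5 @(-1, 2)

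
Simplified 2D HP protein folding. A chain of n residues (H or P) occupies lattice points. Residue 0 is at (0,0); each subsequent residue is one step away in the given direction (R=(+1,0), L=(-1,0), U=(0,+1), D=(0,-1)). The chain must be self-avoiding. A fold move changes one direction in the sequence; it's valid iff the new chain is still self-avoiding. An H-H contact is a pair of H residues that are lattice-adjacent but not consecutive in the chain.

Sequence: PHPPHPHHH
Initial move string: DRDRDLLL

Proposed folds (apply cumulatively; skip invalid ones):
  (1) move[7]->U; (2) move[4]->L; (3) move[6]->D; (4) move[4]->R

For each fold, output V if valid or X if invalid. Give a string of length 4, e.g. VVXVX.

Initial: DRDRDLLL -> [(0, 0), (0, -1), (1, -1), (1, -2), (2, -2), (2, -3), (1, -3), (0, -3), (-1, -3)]
Fold 1: move[7]->U => DRDRDLLU VALID
Fold 2: move[4]->L => DRDRLLLU INVALID (collision), skipped
Fold 3: move[6]->D => DRDRDLDU INVALID (collision), skipped
Fold 4: move[4]->R => DRDRRLLU INVALID (collision), skipped

Answer: VXXX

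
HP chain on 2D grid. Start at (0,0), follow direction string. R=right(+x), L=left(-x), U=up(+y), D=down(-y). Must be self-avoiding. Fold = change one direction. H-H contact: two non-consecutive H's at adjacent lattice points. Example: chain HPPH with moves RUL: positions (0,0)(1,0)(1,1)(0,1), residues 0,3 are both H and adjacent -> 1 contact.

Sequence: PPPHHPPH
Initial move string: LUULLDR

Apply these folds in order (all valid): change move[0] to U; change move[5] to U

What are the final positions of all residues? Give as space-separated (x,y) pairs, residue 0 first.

Initial moves: LUULLDR
Fold: move[0]->U => UUULLDR (positions: [(0, 0), (0, 1), (0, 2), (0, 3), (-1, 3), (-2, 3), (-2, 2), (-1, 2)])
Fold: move[5]->U => UUULLUR (positions: [(0, 0), (0, 1), (0, 2), (0, 3), (-1, 3), (-2, 3), (-2, 4), (-1, 4)])

Answer: (0,0) (0,1) (0,2) (0,3) (-1,3) (-2,3) (-2,4) (-1,4)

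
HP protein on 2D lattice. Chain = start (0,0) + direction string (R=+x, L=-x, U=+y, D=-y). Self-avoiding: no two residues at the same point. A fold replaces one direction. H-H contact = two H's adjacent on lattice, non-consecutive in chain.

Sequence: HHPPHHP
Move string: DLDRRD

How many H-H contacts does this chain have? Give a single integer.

Answer: 1

Derivation:
Positions: [(0, 0), (0, -1), (-1, -1), (-1, -2), (0, -2), (1, -2), (1, -3)]
H-H contact: residue 1 @(0,-1) - residue 4 @(0, -2)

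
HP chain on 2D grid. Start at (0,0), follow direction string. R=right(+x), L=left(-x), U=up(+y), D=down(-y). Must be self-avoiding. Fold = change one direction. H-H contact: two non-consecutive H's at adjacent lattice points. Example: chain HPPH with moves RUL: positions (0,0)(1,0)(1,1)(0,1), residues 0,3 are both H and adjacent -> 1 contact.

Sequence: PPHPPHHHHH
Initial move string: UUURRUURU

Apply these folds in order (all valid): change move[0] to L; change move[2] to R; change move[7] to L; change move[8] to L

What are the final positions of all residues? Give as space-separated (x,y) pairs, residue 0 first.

Initial moves: UUURRUURU
Fold: move[0]->L => LUURRUURU (positions: [(0, 0), (-1, 0), (-1, 1), (-1, 2), (0, 2), (1, 2), (1, 3), (1, 4), (2, 4), (2, 5)])
Fold: move[2]->R => LURRRUURU (positions: [(0, 0), (-1, 0), (-1, 1), (0, 1), (1, 1), (2, 1), (2, 2), (2, 3), (3, 3), (3, 4)])
Fold: move[7]->L => LURRRUULU (positions: [(0, 0), (-1, 0), (-1, 1), (0, 1), (1, 1), (2, 1), (2, 2), (2, 3), (1, 3), (1, 4)])
Fold: move[8]->L => LURRRUULL (positions: [(0, 0), (-1, 0), (-1, 1), (0, 1), (1, 1), (2, 1), (2, 2), (2, 3), (1, 3), (0, 3)])

Answer: (0,0) (-1,0) (-1,1) (0,1) (1,1) (2,1) (2,2) (2,3) (1,3) (0,3)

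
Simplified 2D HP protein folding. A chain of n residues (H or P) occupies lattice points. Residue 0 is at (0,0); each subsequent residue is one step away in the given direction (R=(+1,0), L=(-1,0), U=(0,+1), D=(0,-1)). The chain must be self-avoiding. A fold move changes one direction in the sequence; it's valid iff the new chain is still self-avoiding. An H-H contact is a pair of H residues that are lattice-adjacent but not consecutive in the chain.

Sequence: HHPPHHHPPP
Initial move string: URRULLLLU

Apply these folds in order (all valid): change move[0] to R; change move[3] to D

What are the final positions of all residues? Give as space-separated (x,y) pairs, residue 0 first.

Answer: (0,0) (1,0) (2,0) (3,0) (3,-1) (2,-1) (1,-1) (0,-1) (-1,-1) (-1,0)

Derivation:
Initial moves: URRULLLLU
Fold: move[0]->R => RRRULLLLU (positions: [(0, 0), (1, 0), (2, 0), (3, 0), (3, 1), (2, 1), (1, 1), (0, 1), (-1, 1), (-1, 2)])
Fold: move[3]->D => RRRDLLLLU (positions: [(0, 0), (1, 0), (2, 0), (3, 0), (3, -1), (2, -1), (1, -1), (0, -1), (-1, -1), (-1, 0)])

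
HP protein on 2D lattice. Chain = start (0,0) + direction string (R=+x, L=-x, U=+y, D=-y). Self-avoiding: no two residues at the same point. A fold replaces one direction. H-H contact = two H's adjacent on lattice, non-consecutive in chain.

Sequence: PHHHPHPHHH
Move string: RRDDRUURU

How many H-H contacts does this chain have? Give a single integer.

Answer: 1

Derivation:
Positions: [(0, 0), (1, 0), (2, 0), (2, -1), (2, -2), (3, -2), (3, -1), (3, 0), (4, 0), (4, 1)]
H-H contact: residue 2 @(2,0) - residue 7 @(3, 0)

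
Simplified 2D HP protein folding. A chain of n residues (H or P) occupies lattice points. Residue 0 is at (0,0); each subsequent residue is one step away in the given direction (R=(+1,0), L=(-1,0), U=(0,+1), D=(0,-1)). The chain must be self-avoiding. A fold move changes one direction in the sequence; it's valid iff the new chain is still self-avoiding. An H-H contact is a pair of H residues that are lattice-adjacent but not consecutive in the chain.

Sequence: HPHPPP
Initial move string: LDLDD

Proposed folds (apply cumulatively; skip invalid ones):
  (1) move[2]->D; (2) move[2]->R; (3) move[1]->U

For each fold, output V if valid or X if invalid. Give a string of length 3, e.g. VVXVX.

Answer: VVX

Derivation:
Initial: LDLDD -> [(0, 0), (-1, 0), (-1, -1), (-2, -1), (-2, -2), (-2, -3)]
Fold 1: move[2]->D => LDDDD VALID
Fold 2: move[2]->R => LDRDD VALID
Fold 3: move[1]->U => LURDD INVALID (collision), skipped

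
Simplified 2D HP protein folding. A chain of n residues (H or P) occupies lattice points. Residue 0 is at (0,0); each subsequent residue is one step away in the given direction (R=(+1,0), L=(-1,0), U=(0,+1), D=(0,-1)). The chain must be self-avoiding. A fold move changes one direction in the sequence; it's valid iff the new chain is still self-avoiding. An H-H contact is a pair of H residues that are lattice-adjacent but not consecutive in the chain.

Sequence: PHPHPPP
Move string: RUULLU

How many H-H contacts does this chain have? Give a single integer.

Answer: 0

Derivation:
Positions: [(0, 0), (1, 0), (1, 1), (1, 2), (0, 2), (-1, 2), (-1, 3)]
No H-H contacts found.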